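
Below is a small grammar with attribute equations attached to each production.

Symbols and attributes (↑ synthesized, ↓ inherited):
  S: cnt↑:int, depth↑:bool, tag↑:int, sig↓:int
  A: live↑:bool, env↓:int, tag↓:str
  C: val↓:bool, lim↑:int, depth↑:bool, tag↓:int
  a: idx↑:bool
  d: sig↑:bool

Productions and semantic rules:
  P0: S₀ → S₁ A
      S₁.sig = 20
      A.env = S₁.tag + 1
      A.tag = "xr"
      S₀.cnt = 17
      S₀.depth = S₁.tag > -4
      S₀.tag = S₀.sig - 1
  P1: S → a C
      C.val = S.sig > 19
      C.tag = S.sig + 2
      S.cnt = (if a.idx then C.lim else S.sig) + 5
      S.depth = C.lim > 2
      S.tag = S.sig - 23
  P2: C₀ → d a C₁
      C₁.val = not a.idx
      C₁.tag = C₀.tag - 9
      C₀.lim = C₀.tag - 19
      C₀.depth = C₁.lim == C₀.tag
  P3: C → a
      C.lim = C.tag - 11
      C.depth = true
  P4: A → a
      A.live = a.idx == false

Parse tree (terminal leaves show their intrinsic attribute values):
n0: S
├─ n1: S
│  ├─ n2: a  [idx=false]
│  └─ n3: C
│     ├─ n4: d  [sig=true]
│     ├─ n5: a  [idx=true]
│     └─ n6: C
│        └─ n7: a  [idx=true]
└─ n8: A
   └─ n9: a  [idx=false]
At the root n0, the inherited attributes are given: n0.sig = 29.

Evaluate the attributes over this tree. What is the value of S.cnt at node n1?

25

1. n0.sig = 29  [given at root]
2. n1.sig = 20  [20]
3. n2.idx = false  [terminal]
4. n3.val = true  [S.sig > 19]
5. n3.tag = 22  [S.sig + 2]
6. n4.sig = true  [terminal]
7. n5.idx = true  [terminal]
8. n6.val = false  [not a.idx]
9. n6.tag = 13  [C₀.tag - 9]
10. n7.idx = true  [terminal]
11. n6.lim = 2  [C.tag - 11]
12. n6.depth = true  [true]
13. n3.lim = 3  [C₀.tag - 19]
14. n3.depth = false  [C₁.lim == C₀.tag]
15. n1.cnt = 25  [(if a.idx then C.lim else S.sig) + 5]
16. n1.depth = true  [C.lim > 2]
17. n1.tag = -3  [S.sig - 23]
18. n8.env = -2  [S₁.tag + 1]
19. n8.tag = "xr"  ["xr"]
20. n9.idx = false  [terminal]
21. n8.live = true  [a.idx == false]
22. n0.cnt = 17  [17]
23. n0.depth = true  [S₁.tag > -4]
24. n0.tag = 28  [S₀.sig - 1]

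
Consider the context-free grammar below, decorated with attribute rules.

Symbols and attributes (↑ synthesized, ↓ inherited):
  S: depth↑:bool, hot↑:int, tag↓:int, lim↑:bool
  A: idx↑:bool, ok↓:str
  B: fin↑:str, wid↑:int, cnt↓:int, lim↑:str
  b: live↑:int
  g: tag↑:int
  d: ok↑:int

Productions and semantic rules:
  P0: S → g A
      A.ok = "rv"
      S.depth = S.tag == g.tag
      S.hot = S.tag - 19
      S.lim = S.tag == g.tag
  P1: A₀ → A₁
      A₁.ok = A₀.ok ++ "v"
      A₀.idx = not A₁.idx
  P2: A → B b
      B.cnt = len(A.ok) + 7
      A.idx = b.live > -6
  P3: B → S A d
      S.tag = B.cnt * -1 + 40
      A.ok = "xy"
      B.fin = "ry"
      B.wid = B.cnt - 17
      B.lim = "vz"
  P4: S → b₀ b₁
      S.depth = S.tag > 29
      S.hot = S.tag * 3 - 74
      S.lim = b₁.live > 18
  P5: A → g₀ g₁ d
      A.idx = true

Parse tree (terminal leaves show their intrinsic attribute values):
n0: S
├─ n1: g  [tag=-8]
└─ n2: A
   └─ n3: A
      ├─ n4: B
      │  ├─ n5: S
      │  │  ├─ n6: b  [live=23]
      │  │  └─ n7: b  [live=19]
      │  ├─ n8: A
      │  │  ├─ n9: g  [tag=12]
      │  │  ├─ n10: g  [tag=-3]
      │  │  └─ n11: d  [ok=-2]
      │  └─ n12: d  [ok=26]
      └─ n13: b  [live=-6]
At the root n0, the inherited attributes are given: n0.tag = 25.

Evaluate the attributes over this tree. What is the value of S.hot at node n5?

16

1. n0.tag = 25  [given at root]
2. n1.tag = -8  [terminal]
3. n2.ok = "rv"  ["rv"]
4. n3.ok = "rvv"  [A₀.ok ++ "v"]
5. n4.cnt = 10  [len(A.ok) + 7]
6. n5.tag = 30  [B.cnt * -1 + 40]
7. n6.live = 23  [terminal]
8. n7.live = 19  [terminal]
9. n5.depth = true  [S.tag > 29]
10. n5.hot = 16  [S.tag * 3 - 74]
11. n5.lim = true  [b₁.live > 18]
12. n8.ok = "xy"  ["xy"]
13. n9.tag = 12  [terminal]
14. n10.tag = -3  [terminal]
15. n11.ok = -2  [terminal]
16. n8.idx = true  [true]
17. n12.ok = 26  [terminal]
18. n4.fin = "ry"  ["ry"]
19. n4.wid = -7  [B.cnt - 17]
20. n4.lim = "vz"  ["vz"]
21. n13.live = -6  [terminal]
22. n3.idx = false  [b.live > -6]
23. n2.idx = true  [not A₁.idx]
24. n0.depth = false  [S.tag == g.tag]
25. n0.hot = 6  [S.tag - 19]
26. n0.lim = false  [S.tag == g.tag]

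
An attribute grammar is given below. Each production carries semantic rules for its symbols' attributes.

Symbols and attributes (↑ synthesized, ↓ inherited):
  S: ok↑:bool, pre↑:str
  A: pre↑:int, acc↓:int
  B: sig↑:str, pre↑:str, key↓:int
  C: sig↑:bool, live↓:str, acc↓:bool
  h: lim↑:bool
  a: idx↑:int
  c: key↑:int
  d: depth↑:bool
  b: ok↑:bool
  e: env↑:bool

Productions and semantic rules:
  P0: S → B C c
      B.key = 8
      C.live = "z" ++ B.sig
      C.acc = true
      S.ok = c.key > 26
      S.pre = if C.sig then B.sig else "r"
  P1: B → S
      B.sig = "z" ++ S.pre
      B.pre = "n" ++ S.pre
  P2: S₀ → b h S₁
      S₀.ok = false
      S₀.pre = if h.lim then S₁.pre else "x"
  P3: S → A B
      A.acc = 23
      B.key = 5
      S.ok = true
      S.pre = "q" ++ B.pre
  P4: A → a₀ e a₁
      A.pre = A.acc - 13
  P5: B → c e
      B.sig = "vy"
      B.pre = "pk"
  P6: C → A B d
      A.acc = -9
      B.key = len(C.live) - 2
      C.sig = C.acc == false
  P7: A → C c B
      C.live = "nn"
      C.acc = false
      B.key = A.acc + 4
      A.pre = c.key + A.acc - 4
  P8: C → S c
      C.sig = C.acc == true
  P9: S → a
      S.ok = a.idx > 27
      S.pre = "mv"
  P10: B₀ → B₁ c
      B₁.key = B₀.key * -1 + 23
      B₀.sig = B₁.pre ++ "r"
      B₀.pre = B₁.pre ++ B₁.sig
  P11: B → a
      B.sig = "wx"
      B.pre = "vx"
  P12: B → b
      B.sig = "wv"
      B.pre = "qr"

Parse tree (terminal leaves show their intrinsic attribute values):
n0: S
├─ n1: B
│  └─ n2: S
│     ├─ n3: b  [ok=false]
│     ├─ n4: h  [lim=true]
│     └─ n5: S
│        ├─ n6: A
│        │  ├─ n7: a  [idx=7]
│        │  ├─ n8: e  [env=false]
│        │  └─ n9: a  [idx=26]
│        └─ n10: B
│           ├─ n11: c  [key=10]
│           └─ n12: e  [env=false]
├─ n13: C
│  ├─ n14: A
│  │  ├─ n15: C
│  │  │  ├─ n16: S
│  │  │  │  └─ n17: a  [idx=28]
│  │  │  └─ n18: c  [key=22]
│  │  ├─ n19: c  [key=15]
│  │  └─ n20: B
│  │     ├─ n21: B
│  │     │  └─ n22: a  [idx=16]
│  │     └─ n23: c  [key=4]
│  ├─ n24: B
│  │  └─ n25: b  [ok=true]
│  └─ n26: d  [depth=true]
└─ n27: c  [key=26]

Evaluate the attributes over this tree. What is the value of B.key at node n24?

3

1. n1.key = 8  [8]
2. n3.ok = false  [terminal]
3. n4.lim = true  [terminal]
4. n6.acc = 23  [23]
5. n7.idx = 7  [terminal]
6. n8.env = false  [terminal]
7. n9.idx = 26  [terminal]
8. n6.pre = 10  [A.acc - 13]
9. n10.key = 5  [5]
10. n11.key = 10  [terminal]
11. n12.env = false  [terminal]
12. n10.sig = "vy"  ["vy"]
13. n10.pre = "pk"  ["pk"]
14. n5.ok = true  [true]
15. n5.pre = "qpk"  ["q" ++ B.pre]
16. n2.ok = false  [false]
17. n2.pre = "qpk"  [if h.lim then S₁.pre else "x"]
18. n1.sig = "zqpk"  ["z" ++ S.pre]
19. n1.pre = "nqpk"  ["n" ++ S.pre]
20. n13.live = "zzqpk"  ["z" ++ B.sig]
21. n13.acc = true  [true]
22. n14.acc = -9  [-9]
23. n15.live = "nn"  ["nn"]
24. n15.acc = false  [false]
25. n17.idx = 28  [terminal]
26. n16.ok = true  [a.idx > 27]
27. n16.pre = "mv"  ["mv"]
28. n18.key = 22  [terminal]
29. n15.sig = false  [C.acc == true]
30. n19.key = 15  [terminal]
31. n20.key = -5  [A.acc + 4]
32. n21.key = 28  [B₀.key * -1 + 23]
33. n22.idx = 16  [terminal]
34. n21.sig = "wx"  ["wx"]
35. n21.pre = "vx"  ["vx"]
36. n23.key = 4  [terminal]
37. n20.sig = "vxr"  [B₁.pre ++ "r"]
38. n20.pre = "vxwx"  [B₁.pre ++ B₁.sig]
39. n14.pre = 2  [c.key + A.acc - 4]
40. n24.key = 3  [len(C.live) - 2]
41. n25.ok = true  [terminal]
42. n24.sig = "wv"  ["wv"]
43. n24.pre = "qr"  ["qr"]
44. n26.depth = true  [terminal]
45. n13.sig = false  [C.acc == false]
46. n27.key = 26  [terminal]
47. n0.ok = false  [c.key > 26]
48. n0.pre = "r"  [if C.sig then B.sig else "r"]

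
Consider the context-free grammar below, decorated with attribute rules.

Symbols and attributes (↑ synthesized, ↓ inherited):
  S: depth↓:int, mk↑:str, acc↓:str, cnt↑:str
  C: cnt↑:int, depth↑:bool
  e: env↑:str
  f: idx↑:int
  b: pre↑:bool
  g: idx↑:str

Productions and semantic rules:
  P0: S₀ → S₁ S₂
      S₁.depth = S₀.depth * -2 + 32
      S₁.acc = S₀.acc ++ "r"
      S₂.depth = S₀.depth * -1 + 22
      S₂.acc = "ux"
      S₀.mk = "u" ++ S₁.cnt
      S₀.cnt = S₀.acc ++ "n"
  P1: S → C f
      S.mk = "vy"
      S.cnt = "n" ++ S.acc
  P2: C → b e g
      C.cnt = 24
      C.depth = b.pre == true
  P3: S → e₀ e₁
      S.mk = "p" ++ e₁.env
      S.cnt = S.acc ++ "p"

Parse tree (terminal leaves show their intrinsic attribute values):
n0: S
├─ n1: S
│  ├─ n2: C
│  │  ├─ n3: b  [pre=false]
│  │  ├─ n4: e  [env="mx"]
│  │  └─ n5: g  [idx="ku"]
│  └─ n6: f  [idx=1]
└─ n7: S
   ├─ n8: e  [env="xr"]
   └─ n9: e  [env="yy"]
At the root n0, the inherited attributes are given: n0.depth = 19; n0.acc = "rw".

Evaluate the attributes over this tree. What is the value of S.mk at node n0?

"unrwr"

1. n0.depth = 19  [given at root]
2. n0.acc = "rw"  [given at root]
3. n1.depth = -6  [S₀.depth * -2 + 32]
4. n1.acc = "rwr"  [S₀.acc ++ "r"]
5. n3.pre = false  [terminal]
6. n4.env = "mx"  [terminal]
7. n5.idx = "ku"  [terminal]
8. n2.cnt = 24  [24]
9. n2.depth = false  [b.pre == true]
10. n6.idx = 1  [terminal]
11. n1.mk = "vy"  ["vy"]
12. n1.cnt = "nrwr"  ["n" ++ S.acc]
13. n7.depth = 3  [S₀.depth * -1 + 22]
14. n7.acc = "ux"  ["ux"]
15. n8.env = "xr"  [terminal]
16. n9.env = "yy"  [terminal]
17. n7.mk = "pyy"  ["p" ++ e₁.env]
18. n7.cnt = "uxp"  [S.acc ++ "p"]
19. n0.mk = "unrwr"  ["u" ++ S₁.cnt]
20. n0.cnt = "rwn"  [S₀.acc ++ "n"]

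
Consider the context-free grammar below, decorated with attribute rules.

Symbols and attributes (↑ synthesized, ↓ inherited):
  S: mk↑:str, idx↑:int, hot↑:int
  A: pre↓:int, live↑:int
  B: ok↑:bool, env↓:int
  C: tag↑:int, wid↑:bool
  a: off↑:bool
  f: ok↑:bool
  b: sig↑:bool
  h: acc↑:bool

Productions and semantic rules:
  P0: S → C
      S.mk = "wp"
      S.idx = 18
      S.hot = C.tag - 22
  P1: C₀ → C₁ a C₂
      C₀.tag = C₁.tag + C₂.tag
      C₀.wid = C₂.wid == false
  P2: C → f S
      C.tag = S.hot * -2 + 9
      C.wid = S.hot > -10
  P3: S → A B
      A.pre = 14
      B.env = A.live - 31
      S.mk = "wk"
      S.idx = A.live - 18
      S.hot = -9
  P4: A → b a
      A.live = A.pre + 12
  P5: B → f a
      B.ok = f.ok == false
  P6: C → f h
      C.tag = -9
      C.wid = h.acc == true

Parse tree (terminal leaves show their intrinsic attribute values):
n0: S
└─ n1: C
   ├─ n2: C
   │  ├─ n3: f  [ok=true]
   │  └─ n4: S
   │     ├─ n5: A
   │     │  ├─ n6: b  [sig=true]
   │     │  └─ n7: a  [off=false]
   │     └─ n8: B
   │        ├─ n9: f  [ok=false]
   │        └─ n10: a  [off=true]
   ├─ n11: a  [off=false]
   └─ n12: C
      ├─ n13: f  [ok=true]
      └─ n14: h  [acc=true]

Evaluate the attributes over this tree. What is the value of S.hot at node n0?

1. n3.ok = true  [terminal]
2. n5.pre = 14  [14]
3. n6.sig = true  [terminal]
4. n7.off = false  [terminal]
5. n5.live = 26  [A.pre + 12]
6. n8.env = -5  [A.live - 31]
7. n9.ok = false  [terminal]
8. n10.off = true  [terminal]
9. n8.ok = true  [f.ok == false]
10. n4.mk = "wk"  ["wk"]
11. n4.idx = 8  [A.live - 18]
12. n4.hot = -9  [-9]
13. n2.tag = 27  [S.hot * -2 + 9]
14. n2.wid = true  [S.hot > -10]
15. n11.off = false  [terminal]
16. n13.ok = true  [terminal]
17. n14.acc = true  [terminal]
18. n12.tag = -9  [-9]
19. n12.wid = true  [h.acc == true]
20. n1.tag = 18  [C₁.tag + C₂.tag]
21. n1.wid = false  [C₂.wid == false]
22. n0.mk = "wp"  ["wp"]
23. n0.idx = 18  [18]
24. n0.hot = -4  [C.tag - 22]

-4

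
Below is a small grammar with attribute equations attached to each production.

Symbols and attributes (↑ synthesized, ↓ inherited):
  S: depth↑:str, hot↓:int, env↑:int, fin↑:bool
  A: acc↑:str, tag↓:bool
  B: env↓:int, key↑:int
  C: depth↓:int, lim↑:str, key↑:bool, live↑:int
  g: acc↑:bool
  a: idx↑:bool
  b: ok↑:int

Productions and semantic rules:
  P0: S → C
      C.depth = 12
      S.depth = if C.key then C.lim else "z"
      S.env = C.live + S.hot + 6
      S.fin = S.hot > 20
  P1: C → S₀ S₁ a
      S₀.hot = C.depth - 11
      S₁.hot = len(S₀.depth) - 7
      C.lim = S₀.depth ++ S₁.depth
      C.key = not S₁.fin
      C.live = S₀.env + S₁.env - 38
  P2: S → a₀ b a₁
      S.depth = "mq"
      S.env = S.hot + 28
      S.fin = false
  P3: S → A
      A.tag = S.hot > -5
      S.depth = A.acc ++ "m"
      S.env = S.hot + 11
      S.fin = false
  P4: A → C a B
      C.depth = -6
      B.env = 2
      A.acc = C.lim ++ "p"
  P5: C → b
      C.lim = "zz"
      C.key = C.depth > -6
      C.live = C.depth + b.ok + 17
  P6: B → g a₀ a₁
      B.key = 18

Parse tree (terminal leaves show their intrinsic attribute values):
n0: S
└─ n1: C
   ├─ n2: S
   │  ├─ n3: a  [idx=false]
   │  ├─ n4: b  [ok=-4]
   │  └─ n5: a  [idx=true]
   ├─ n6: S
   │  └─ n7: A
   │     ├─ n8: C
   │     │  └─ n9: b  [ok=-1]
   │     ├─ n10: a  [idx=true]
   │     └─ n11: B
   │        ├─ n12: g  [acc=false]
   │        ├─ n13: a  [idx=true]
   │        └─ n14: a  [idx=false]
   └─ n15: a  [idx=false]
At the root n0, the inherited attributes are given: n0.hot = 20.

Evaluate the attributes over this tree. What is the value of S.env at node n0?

1. n0.hot = 20  [given at root]
2. n1.depth = 12  [12]
3. n2.hot = 1  [C.depth - 11]
4. n3.idx = false  [terminal]
5. n4.ok = -4  [terminal]
6. n5.idx = true  [terminal]
7. n2.depth = "mq"  ["mq"]
8. n2.env = 29  [S.hot + 28]
9. n2.fin = false  [false]
10. n6.hot = -5  [len(S₀.depth) - 7]
11. n7.tag = false  [S.hot > -5]
12. n8.depth = -6  [-6]
13. n9.ok = -1  [terminal]
14. n8.lim = "zz"  ["zz"]
15. n8.key = false  [C.depth > -6]
16. n8.live = 10  [C.depth + b.ok + 17]
17. n10.idx = true  [terminal]
18. n11.env = 2  [2]
19. n12.acc = false  [terminal]
20. n13.idx = true  [terminal]
21. n14.idx = false  [terminal]
22. n11.key = 18  [18]
23. n7.acc = "zzp"  [C.lim ++ "p"]
24. n6.depth = "zzpm"  [A.acc ++ "m"]
25. n6.env = 6  [S.hot + 11]
26. n6.fin = false  [false]
27. n15.idx = false  [terminal]
28. n1.lim = "mqzzpm"  [S₀.depth ++ S₁.depth]
29. n1.key = true  [not S₁.fin]
30. n1.live = -3  [S₀.env + S₁.env - 38]
31. n0.depth = "mqzzpm"  [if C.key then C.lim else "z"]
32. n0.env = 23  [C.live + S.hot + 6]
33. n0.fin = false  [S.hot > 20]

23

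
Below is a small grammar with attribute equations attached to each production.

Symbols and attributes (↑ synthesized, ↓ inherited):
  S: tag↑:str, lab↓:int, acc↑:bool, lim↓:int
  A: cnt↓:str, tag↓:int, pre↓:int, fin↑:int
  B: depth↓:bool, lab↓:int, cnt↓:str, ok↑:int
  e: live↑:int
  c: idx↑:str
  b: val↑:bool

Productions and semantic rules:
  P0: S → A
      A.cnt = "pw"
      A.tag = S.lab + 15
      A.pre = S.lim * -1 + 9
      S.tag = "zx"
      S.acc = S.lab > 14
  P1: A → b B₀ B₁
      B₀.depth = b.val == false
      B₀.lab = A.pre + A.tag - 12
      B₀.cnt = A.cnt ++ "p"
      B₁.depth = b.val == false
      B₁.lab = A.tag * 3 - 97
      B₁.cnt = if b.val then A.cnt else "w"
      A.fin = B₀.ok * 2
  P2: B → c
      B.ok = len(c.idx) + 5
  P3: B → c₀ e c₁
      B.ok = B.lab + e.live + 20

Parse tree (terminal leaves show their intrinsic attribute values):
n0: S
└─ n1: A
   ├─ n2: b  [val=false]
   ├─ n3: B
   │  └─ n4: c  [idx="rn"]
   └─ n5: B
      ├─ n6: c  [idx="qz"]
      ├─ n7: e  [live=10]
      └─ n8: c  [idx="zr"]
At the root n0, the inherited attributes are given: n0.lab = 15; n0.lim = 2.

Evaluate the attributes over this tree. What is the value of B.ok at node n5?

23

1. n0.lab = 15  [given at root]
2. n0.lim = 2  [given at root]
3. n1.cnt = "pw"  ["pw"]
4. n1.tag = 30  [S.lab + 15]
5. n1.pre = 7  [S.lim * -1 + 9]
6. n2.val = false  [terminal]
7. n3.depth = true  [b.val == false]
8. n3.lab = 25  [A.pre + A.tag - 12]
9. n3.cnt = "pwp"  [A.cnt ++ "p"]
10. n4.idx = "rn"  [terminal]
11. n3.ok = 7  [len(c.idx) + 5]
12. n5.depth = true  [b.val == false]
13. n5.lab = -7  [A.tag * 3 - 97]
14. n5.cnt = "w"  [if b.val then A.cnt else "w"]
15. n6.idx = "qz"  [terminal]
16. n7.live = 10  [terminal]
17. n8.idx = "zr"  [terminal]
18. n5.ok = 23  [B.lab + e.live + 20]
19. n1.fin = 14  [B₀.ok * 2]
20. n0.tag = "zx"  ["zx"]
21. n0.acc = true  [S.lab > 14]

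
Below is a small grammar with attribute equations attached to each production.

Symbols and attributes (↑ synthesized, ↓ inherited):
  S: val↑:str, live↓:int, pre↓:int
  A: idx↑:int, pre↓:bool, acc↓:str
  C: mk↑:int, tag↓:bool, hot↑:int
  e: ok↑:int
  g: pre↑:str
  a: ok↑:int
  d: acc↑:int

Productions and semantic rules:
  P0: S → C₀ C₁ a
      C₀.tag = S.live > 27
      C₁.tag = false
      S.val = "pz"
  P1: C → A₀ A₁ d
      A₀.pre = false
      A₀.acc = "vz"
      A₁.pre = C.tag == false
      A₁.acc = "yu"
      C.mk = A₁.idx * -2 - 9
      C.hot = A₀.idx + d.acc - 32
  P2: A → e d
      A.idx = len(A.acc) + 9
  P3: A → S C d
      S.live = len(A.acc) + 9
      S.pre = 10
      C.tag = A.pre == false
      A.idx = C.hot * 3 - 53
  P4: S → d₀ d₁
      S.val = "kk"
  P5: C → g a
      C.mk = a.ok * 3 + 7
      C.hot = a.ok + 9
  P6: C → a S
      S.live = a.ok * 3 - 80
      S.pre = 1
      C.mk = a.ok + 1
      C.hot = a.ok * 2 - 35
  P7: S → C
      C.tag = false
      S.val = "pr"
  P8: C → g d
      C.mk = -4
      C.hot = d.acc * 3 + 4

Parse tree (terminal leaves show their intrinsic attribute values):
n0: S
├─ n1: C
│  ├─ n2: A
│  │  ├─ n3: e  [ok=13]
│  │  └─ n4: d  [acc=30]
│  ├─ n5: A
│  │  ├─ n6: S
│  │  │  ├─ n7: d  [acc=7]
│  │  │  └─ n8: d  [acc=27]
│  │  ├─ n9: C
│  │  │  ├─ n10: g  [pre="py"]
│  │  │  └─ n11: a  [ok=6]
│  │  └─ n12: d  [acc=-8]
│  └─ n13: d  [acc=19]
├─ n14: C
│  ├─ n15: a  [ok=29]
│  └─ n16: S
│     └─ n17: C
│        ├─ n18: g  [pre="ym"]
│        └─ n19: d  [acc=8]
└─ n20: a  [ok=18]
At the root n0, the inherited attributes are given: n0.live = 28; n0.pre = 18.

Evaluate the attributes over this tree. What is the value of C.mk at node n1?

7

1. n0.live = 28  [given at root]
2. n0.pre = 18  [given at root]
3. n1.tag = true  [S.live > 27]
4. n2.pre = false  [false]
5. n2.acc = "vz"  ["vz"]
6. n3.ok = 13  [terminal]
7. n4.acc = 30  [terminal]
8. n2.idx = 11  [len(A.acc) + 9]
9. n5.pre = false  [C.tag == false]
10. n5.acc = "yu"  ["yu"]
11. n6.live = 11  [len(A.acc) + 9]
12. n6.pre = 10  [10]
13. n7.acc = 7  [terminal]
14. n8.acc = 27  [terminal]
15. n6.val = "kk"  ["kk"]
16. n9.tag = true  [A.pre == false]
17. n10.pre = "py"  [terminal]
18. n11.ok = 6  [terminal]
19. n9.mk = 25  [a.ok * 3 + 7]
20. n9.hot = 15  [a.ok + 9]
21. n12.acc = -8  [terminal]
22. n5.idx = -8  [C.hot * 3 - 53]
23. n13.acc = 19  [terminal]
24. n1.mk = 7  [A₁.idx * -2 - 9]
25. n1.hot = -2  [A₀.idx + d.acc - 32]
26. n14.tag = false  [false]
27. n15.ok = 29  [terminal]
28. n16.live = 7  [a.ok * 3 - 80]
29. n16.pre = 1  [1]
30. n17.tag = false  [false]
31. n18.pre = "ym"  [terminal]
32. n19.acc = 8  [terminal]
33. n17.mk = -4  [-4]
34. n17.hot = 28  [d.acc * 3 + 4]
35. n16.val = "pr"  ["pr"]
36. n14.mk = 30  [a.ok + 1]
37. n14.hot = 23  [a.ok * 2 - 35]
38. n20.ok = 18  [terminal]
39. n0.val = "pz"  ["pz"]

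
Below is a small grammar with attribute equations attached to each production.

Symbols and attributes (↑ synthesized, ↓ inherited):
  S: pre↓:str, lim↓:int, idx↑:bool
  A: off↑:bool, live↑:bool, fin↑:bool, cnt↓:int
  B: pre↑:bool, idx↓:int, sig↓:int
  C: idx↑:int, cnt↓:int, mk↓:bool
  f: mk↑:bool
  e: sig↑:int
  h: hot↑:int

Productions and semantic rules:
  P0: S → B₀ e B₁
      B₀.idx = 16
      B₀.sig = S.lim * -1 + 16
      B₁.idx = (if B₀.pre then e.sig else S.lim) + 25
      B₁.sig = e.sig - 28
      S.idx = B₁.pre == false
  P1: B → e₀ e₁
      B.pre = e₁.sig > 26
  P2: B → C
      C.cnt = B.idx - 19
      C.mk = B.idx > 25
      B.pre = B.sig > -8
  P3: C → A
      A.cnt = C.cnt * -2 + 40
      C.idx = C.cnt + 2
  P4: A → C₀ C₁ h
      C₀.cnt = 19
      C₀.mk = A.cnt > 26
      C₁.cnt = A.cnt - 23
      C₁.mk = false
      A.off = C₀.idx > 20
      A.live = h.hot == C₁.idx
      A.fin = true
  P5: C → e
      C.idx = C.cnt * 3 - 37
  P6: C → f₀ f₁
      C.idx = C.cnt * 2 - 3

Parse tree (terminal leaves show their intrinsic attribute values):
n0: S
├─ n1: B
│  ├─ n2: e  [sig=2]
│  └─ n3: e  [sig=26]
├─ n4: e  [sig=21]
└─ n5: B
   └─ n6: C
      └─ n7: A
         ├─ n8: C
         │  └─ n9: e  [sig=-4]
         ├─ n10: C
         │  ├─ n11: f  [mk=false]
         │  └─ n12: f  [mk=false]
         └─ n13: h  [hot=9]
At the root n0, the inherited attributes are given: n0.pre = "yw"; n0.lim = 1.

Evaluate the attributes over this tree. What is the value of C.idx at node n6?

9

1. n0.pre = "yw"  [given at root]
2. n0.lim = 1  [given at root]
3. n1.idx = 16  [16]
4. n1.sig = 15  [S.lim * -1 + 16]
5. n2.sig = 2  [terminal]
6. n3.sig = 26  [terminal]
7. n1.pre = false  [e₁.sig > 26]
8. n4.sig = 21  [terminal]
9. n5.idx = 26  [(if B₀.pre then e.sig else S.lim) + 25]
10. n5.sig = -7  [e.sig - 28]
11. n6.cnt = 7  [B.idx - 19]
12. n6.mk = true  [B.idx > 25]
13. n7.cnt = 26  [C.cnt * -2 + 40]
14. n8.cnt = 19  [19]
15. n8.mk = false  [A.cnt > 26]
16. n9.sig = -4  [terminal]
17. n8.idx = 20  [C.cnt * 3 - 37]
18. n10.cnt = 3  [A.cnt - 23]
19. n10.mk = false  [false]
20. n11.mk = false  [terminal]
21. n12.mk = false  [terminal]
22. n10.idx = 3  [C.cnt * 2 - 3]
23. n13.hot = 9  [terminal]
24. n7.off = false  [C₀.idx > 20]
25. n7.live = false  [h.hot == C₁.idx]
26. n7.fin = true  [true]
27. n6.idx = 9  [C.cnt + 2]
28. n5.pre = true  [B.sig > -8]
29. n0.idx = false  [B₁.pre == false]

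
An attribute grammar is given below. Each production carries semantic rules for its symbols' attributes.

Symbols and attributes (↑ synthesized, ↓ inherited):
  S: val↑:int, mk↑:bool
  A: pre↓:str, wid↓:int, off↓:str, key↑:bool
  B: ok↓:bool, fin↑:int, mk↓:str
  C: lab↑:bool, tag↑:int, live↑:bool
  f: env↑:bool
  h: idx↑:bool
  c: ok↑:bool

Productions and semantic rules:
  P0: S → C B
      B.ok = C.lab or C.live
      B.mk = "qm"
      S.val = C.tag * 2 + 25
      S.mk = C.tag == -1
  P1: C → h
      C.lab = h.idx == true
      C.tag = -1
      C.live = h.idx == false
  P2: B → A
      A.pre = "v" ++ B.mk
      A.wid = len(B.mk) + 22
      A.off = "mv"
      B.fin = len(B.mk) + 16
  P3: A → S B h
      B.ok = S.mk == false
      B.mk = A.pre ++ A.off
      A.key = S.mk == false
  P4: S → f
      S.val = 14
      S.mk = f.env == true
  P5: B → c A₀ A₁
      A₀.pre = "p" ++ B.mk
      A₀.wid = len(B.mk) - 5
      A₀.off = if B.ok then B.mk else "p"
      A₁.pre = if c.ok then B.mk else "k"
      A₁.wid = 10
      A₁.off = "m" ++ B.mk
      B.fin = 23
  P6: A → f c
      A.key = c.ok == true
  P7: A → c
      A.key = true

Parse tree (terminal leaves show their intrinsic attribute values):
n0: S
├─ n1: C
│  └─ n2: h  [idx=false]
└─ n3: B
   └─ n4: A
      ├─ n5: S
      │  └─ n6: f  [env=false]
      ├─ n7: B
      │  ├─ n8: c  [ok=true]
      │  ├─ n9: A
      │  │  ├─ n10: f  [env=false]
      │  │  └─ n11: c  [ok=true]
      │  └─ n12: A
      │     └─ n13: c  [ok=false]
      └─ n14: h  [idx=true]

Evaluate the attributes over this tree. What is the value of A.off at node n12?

"mvqmmv"

1. n2.idx = false  [terminal]
2. n1.lab = false  [h.idx == true]
3. n1.tag = -1  [-1]
4. n1.live = true  [h.idx == false]
5. n3.ok = true  [C.lab or C.live]
6. n3.mk = "qm"  ["qm"]
7. n4.pre = "vqm"  ["v" ++ B.mk]
8. n4.wid = 24  [len(B.mk) + 22]
9. n4.off = "mv"  ["mv"]
10. n6.env = false  [terminal]
11. n5.val = 14  [14]
12. n5.mk = false  [f.env == true]
13. n7.ok = true  [S.mk == false]
14. n7.mk = "vqmmv"  [A.pre ++ A.off]
15. n8.ok = true  [terminal]
16. n9.pre = "pvqmmv"  ["p" ++ B.mk]
17. n9.wid = 0  [len(B.mk) - 5]
18. n9.off = "vqmmv"  [if B.ok then B.mk else "p"]
19. n10.env = false  [terminal]
20. n11.ok = true  [terminal]
21. n9.key = true  [c.ok == true]
22. n12.pre = "vqmmv"  [if c.ok then B.mk else "k"]
23. n12.wid = 10  [10]
24. n12.off = "mvqmmv"  ["m" ++ B.mk]
25. n13.ok = false  [terminal]
26. n12.key = true  [true]
27. n7.fin = 23  [23]
28. n14.idx = true  [terminal]
29. n4.key = true  [S.mk == false]
30. n3.fin = 18  [len(B.mk) + 16]
31. n0.val = 23  [C.tag * 2 + 25]
32. n0.mk = true  [C.tag == -1]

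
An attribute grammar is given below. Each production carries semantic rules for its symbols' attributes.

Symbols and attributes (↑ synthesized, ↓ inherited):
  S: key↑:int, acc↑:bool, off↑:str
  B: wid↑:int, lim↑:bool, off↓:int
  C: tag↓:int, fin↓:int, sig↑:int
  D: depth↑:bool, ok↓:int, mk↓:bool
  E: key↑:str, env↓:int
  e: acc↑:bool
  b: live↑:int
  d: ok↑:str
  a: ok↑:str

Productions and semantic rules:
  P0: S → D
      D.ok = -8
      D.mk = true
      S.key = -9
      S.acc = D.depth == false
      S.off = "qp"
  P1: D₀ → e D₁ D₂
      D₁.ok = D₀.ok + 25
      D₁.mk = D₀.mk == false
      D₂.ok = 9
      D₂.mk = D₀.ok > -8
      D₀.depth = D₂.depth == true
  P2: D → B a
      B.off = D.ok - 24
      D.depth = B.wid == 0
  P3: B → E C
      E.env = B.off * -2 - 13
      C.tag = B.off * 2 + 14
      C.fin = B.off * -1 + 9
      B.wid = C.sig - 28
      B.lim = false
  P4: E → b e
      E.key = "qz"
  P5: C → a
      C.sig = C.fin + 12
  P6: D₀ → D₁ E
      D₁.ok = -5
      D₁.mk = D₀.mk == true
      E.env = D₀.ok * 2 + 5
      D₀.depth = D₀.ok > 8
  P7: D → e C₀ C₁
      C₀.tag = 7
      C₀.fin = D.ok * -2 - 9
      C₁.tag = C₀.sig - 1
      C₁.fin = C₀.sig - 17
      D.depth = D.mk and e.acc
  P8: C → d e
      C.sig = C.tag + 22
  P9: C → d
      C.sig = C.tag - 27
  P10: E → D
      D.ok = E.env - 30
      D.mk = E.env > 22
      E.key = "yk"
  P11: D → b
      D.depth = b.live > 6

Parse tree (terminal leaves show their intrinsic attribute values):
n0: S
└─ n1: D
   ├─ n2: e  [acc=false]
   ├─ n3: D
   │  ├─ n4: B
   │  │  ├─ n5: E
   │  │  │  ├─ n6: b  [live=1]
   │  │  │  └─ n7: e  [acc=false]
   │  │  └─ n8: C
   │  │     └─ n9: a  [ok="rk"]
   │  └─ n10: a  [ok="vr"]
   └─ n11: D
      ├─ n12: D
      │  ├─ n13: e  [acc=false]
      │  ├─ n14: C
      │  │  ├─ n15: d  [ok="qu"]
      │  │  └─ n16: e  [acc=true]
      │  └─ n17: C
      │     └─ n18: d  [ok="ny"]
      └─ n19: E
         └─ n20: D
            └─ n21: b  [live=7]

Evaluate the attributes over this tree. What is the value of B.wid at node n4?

0

1. n1.ok = -8  [-8]
2. n1.mk = true  [true]
3. n2.acc = false  [terminal]
4. n3.ok = 17  [D₀.ok + 25]
5. n3.mk = false  [D₀.mk == false]
6. n4.off = -7  [D.ok - 24]
7. n5.env = 1  [B.off * -2 - 13]
8. n6.live = 1  [terminal]
9. n7.acc = false  [terminal]
10. n5.key = "qz"  ["qz"]
11. n8.tag = 0  [B.off * 2 + 14]
12. n8.fin = 16  [B.off * -1 + 9]
13. n9.ok = "rk"  [terminal]
14. n8.sig = 28  [C.fin + 12]
15. n4.wid = 0  [C.sig - 28]
16. n4.lim = false  [false]
17. n10.ok = "vr"  [terminal]
18. n3.depth = true  [B.wid == 0]
19. n11.ok = 9  [9]
20. n11.mk = false  [D₀.ok > -8]
21. n12.ok = -5  [-5]
22. n12.mk = false  [D₀.mk == true]
23. n13.acc = false  [terminal]
24. n14.tag = 7  [7]
25. n14.fin = 1  [D.ok * -2 - 9]
26. n15.ok = "qu"  [terminal]
27. n16.acc = true  [terminal]
28. n14.sig = 29  [C.tag + 22]
29. n17.tag = 28  [C₀.sig - 1]
30. n17.fin = 12  [C₀.sig - 17]
31. n18.ok = "ny"  [terminal]
32. n17.sig = 1  [C.tag - 27]
33. n12.depth = false  [D.mk and e.acc]
34. n19.env = 23  [D₀.ok * 2 + 5]
35. n20.ok = -7  [E.env - 30]
36. n20.mk = true  [E.env > 22]
37. n21.live = 7  [terminal]
38. n20.depth = true  [b.live > 6]
39. n19.key = "yk"  ["yk"]
40. n11.depth = true  [D₀.ok > 8]
41. n1.depth = true  [D₂.depth == true]
42. n0.key = -9  [-9]
43. n0.acc = false  [D.depth == false]
44. n0.off = "qp"  ["qp"]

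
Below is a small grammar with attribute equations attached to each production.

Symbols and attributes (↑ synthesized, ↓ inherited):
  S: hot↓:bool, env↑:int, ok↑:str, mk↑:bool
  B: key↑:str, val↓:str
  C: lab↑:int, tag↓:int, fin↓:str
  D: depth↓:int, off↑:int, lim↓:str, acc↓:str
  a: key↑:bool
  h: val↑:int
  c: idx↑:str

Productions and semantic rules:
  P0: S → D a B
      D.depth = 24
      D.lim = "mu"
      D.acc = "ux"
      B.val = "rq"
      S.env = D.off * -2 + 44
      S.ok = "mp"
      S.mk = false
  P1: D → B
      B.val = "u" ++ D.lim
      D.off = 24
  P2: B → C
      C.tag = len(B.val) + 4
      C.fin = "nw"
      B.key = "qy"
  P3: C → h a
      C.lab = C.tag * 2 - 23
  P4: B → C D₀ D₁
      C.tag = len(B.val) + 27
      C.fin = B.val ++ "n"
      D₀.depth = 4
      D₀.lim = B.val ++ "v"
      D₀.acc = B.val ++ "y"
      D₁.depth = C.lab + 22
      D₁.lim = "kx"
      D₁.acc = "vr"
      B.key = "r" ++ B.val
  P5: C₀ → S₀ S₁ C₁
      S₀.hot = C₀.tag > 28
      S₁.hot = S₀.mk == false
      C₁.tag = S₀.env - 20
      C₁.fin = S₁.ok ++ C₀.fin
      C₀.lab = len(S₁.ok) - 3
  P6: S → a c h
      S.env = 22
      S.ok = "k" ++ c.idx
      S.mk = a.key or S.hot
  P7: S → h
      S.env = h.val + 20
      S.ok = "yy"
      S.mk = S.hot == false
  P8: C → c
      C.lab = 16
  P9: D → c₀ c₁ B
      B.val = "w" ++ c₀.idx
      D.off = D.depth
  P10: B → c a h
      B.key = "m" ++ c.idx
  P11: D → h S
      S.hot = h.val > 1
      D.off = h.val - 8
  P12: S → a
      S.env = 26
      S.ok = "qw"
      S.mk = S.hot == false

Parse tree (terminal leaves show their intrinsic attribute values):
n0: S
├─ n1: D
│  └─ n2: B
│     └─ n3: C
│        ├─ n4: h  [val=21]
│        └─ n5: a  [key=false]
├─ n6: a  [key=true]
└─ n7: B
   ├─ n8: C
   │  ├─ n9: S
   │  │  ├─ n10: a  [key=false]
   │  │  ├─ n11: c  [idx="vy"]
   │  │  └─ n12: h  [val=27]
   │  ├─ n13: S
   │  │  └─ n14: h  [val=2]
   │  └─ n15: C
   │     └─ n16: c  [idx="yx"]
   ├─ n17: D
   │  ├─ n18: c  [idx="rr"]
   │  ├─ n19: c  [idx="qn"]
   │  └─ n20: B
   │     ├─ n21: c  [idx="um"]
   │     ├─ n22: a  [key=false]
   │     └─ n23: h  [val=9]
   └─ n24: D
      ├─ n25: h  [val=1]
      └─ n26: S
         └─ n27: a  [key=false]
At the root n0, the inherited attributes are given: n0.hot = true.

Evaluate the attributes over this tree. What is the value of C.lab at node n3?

1. n0.hot = true  [given at root]
2. n1.depth = 24  [24]
3. n1.lim = "mu"  ["mu"]
4. n1.acc = "ux"  ["ux"]
5. n2.val = "umu"  ["u" ++ D.lim]
6. n3.tag = 7  [len(B.val) + 4]
7. n3.fin = "nw"  ["nw"]
8. n4.val = 21  [terminal]
9. n5.key = false  [terminal]
10. n3.lab = -9  [C.tag * 2 - 23]
11. n2.key = "qy"  ["qy"]
12. n1.off = 24  [24]
13. n6.key = true  [terminal]
14. n7.val = "rq"  ["rq"]
15. n8.tag = 29  [len(B.val) + 27]
16. n8.fin = "rqn"  [B.val ++ "n"]
17. n9.hot = true  [C₀.tag > 28]
18. n10.key = false  [terminal]
19. n11.idx = "vy"  [terminal]
20. n12.val = 27  [terminal]
21. n9.env = 22  [22]
22. n9.ok = "kvy"  ["k" ++ c.idx]
23. n9.mk = true  [a.key or S.hot]
24. n13.hot = false  [S₀.mk == false]
25. n14.val = 2  [terminal]
26. n13.env = 22  [h.val + 20]
27. n13.ok = "yy"  ["yy"]
28. n13.mk = true  [S.hot == false]
29. n15.tag = 2  [S₀.env - 20]
30. n15.fin = "yyrqn"  [S₁.ok ++ C₀.fin]
31. n16.idx = "yx"  [terminal]
32. n15.lab = 16  [16]
33. n8.lab = -1  [len(S₁.ok) - 3]
34. n17.depth = 4  [4]
35. n17.lim = "rqv"  [B.val ++ "v"]
36. n17.acc = "rqy"  [B.val ++ "y"]
37. n18.idx = "rr"  [terminal]
38. n19.idx = "qn"  [terminal]
39. n20.val = "wrr"  ["w" ++ c₀.idx]
40. n21.idx = "um"  [terminal]
41. n22.key = false  [terminal]
42. n23.val = 9  [terminal]
43. n20.key = "mum"  ["m" ++ c.idx]
44. n17.off = 4  [D.depth]
45. n24.depth = 21  [C.lab + 22]
46. n24.lim = "kx"  ["kx"]
47. n24.acc = "vr"  ["vr"]
48. n25.val = 1  [terminal]
49. n26.hot = false  [h.val > 1]
50. n27.key = false  [terminal]
51. n26.env = 26  [26]
52. n26.ok = "qw"  ["qw"]
53. n26.mk = true  [S.hot == false]
54. n24.off = -7  [h.val - 8]
55. n7.key = "rrq"  ["r" ++ B.val]
56. n0.env = -4  [D.off * -2 + 44]
57. n0.ok = "mp"  ["mp"]
58. n0.mk = false  [false]

-9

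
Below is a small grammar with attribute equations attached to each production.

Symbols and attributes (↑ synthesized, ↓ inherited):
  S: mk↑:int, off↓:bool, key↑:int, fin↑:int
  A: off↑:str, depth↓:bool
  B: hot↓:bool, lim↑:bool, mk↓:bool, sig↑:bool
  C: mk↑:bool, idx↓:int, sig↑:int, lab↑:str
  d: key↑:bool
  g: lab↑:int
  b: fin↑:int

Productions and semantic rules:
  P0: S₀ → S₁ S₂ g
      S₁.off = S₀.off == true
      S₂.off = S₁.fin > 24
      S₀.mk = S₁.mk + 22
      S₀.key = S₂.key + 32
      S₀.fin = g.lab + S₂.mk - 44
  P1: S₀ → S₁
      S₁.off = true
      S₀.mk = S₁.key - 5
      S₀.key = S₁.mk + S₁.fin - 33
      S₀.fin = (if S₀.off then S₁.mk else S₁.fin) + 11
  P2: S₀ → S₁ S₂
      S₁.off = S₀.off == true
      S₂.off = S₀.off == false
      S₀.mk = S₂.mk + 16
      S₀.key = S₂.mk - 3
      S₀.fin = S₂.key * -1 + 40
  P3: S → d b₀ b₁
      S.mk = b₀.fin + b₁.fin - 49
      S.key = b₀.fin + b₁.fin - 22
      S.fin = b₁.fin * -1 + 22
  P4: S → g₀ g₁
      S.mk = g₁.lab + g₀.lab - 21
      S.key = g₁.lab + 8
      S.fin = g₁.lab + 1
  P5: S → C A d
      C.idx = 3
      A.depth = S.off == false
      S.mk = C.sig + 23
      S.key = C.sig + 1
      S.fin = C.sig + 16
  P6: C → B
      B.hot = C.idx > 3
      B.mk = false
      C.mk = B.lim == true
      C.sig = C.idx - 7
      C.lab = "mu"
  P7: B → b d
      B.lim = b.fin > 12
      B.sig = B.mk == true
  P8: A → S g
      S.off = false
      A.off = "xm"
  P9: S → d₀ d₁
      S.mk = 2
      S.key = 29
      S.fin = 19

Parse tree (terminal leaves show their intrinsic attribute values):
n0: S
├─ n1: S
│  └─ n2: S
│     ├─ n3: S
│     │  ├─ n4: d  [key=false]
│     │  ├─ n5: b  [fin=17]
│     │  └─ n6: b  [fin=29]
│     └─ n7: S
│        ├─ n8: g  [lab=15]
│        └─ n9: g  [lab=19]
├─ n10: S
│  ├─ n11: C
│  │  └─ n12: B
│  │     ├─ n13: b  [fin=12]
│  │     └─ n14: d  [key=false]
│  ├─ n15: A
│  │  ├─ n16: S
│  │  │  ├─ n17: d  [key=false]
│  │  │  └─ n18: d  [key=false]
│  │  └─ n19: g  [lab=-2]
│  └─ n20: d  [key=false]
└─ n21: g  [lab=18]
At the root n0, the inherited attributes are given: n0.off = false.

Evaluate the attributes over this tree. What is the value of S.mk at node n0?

27

1. n0.off = false  [given at root]
2. n1.off = false  [S₀.off == true]
3. n2.off = true  [true]
4. n3.off = true  [S₀.off == true]
5. n4.key = false  [terminal]
6. n5.fin = 17  [terminal]
7. n6.fin = 29  [terminal]
8. n3.mk = -3  [b₀.fin + b₁.fin - 49]
9. n3.key = 24  [b₀.fin + b₁.fin - 22]
10. n3.fin = -7  [b₁.fin * -1 + 22]
11. n7.off = false  [S₀.off == false]
12. n8.lab = 15  [terminal]
13. n9.lab = 19  [terminal]
14. n7.mk = 13  [g₁.lab + g₀.lab - 21]
15. n7.key = 27  [g₁.lab + 8]
16. n7.fin = 20  [g₁.lab + 1]
17. n2.mk = 29  [S₂.mk + 16]
18. n2.key = 10  [S₂.mk - 3]
19. n2.fin = 13  [S₂.key * -1 + 40]
20. n1.mk = 5  [S₁.key - 5]
21. n1.key = 9  [S₁.mk + S₁.fin - 33]
22. n1.fin = 24  [(if S₀.off then S₁.mk else S₁.fin) + 11]
23. n10.off = false  [S₁.fin > 24]
24. n11.idx = 3  [3]
25. n12.hot = false  [C.idx > 3]
26. n12.mk = false  [false]
27. n13.fin = 12  [terminal]
28. n14.key = false  [terminal]
29. n12.lim = false  [b.fin > 12]
30. n12.sig = false  [B.mk == true]
31. n11.mk = false  [B.lim == true]
32. n11.sig = -4  [C.idx - 7]
33. n11.lab = "mu"  ["mu"]
34. n15.depth = true  [S.off == false]
35. n16.off = false  [false]
36. n17.key = false  [terminal]
37. n18.key = false  [terminal]
38. n16.mk = 2  [2]
39. n16.key = 29  [29]
40. n16.fin = 19  [19]
41. n19.lab = -2  [terminal]
42. n15.off = "xm"  ["xm"]
43. n20.key = false  [terminal]
44. n10.mk = 19  [C.sig + 23]
45. n10.key = -3  [C.sig + 1]
46. n10.fin = 12  [C.sig + 16]
47. n21.lab = 18  [terminal]
48. n0.mk = 27  [S₁.mk + 22]
49. n0.key = 29  [S₂.key + 32]
50. n0.fin = -7  [g.lab + S₂.mk - 44]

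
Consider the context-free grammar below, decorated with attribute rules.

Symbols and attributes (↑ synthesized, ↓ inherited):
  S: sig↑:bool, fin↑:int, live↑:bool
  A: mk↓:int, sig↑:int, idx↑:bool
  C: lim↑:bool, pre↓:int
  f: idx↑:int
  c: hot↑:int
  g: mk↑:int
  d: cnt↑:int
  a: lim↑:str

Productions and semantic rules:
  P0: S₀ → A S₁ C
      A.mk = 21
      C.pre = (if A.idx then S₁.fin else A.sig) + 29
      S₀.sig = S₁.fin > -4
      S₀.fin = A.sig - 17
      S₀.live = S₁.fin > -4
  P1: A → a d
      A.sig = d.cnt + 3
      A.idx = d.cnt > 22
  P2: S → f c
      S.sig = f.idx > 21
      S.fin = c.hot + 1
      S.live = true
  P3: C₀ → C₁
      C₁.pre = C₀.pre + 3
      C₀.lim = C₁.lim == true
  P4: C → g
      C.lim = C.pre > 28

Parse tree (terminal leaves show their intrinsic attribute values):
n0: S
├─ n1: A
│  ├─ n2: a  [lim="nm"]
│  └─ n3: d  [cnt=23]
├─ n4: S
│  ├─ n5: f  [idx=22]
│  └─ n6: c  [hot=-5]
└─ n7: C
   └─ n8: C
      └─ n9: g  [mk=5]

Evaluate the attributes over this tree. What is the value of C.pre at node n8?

1. n1.mk = 21  [21]
2. n2.lim = "nm"  [terminal]
3. n3.cnt = 23  [terminal]
4. n1.sig = 26  [d.cnt + 3]
5. n1.idx = true  [d.cnt > 22]
6. n5.idx = 22  [terminal]
7. n6.hot = -5  [terminal]
8. n4.sig = true  [f.idx > 21]
9. n4.fin = -4  [c.hot + 1]
10. n4.live = true  [true]
11. n7.pre = 25  [(if A.idx then S₁.fin else A.sig) + 29]
12. n8.pre = 28  [C₀.pre + 3]
13. n9.mk = 5  [terminal]
14. n8.lim = false  [C.pre > 28]
15. n7.lim = false  [C₁.lim == true]
16. n0.sig = false  [S₁.fin > -4]
17. n0.fin = 9  [A.sig - 17]
18. n0.live = false  [S₁.fin > -4]

28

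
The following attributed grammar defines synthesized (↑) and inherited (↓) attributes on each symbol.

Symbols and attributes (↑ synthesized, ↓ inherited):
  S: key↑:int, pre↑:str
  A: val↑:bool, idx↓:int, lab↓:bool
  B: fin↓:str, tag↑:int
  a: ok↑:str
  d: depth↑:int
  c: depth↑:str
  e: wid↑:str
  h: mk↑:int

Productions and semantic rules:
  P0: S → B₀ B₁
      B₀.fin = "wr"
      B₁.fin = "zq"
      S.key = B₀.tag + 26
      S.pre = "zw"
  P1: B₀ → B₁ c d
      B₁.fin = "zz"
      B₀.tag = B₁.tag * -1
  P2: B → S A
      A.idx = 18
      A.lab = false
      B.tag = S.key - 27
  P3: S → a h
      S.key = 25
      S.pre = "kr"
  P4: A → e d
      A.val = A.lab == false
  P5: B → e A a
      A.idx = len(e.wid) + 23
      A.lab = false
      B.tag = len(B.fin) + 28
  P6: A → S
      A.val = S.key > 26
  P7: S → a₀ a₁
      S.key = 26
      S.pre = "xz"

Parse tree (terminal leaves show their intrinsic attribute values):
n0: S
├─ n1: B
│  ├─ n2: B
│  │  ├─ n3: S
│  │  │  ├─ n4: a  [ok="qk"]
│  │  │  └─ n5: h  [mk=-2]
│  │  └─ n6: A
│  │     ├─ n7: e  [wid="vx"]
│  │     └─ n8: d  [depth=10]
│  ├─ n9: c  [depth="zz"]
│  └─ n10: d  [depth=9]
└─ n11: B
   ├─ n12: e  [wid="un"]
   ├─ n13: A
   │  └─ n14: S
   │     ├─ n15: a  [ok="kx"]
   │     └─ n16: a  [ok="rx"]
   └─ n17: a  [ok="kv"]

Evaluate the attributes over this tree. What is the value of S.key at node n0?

1. n1.fin = "wr"  ["wr"]
2. n2.fin = "zz"  ["zz"]
3. n4.ok = "qk"  [terminal]
4. n5.mk = -2  [terminal]
5. n3.key = 25  [25]
6. n3.pre = "kr"  ["kr"]
7. n6.idx = 18  [18]
8. n6.lab = false  [false]
9. n7.wid = "vx"  [terminal]
10. n8.depth = 10  [terminal]
11. n6.val = true  [A.lab == false]
12. n2.tag = -2  [S.key - 27]
13. n9.depth = "zz"  [terminal]
14. n10.depth = 9  [terminal]
15. n1.tag = 2  [B₁.tag * -1]
16. n11.fin = "zq"  ["zq"]
17. n12.wid = "un"  [terminal]
18. n13.idx = 25  [len(e.wid) + 23]
19. n13.lab = false  [false]
20. n15.ok = "kx"  [terminal]
21. n16.ok = "rx"  [terminal]
22. n14.key = 26  [26]
23. n14.pre = "xz"  ["xz"]
24. n13.val = false  [S.key > 26]
25. n17.ok = "kv"  [terminal]
26. n11.tag = 30  [len(B.fin) + 28]
27. n0.key = 28  [B₀.tag + 26]
28. n0.pre = "zw"  ["zw"]

28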